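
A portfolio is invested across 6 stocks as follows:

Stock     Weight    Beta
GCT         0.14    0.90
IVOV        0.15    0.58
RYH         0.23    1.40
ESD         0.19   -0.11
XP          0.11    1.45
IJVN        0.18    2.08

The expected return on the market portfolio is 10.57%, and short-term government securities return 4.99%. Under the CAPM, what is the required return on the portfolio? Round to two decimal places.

10.84%

β_P = Σ w_i β_i = 0.14×0.90 + 0.15×0.58 + 0.23×1.40 + 0.19×-0.11 + 0.11×1.45 + 0.18×2.08 = 1.0480
MRP = 10.57% − 4.99% = 5.58%
E(R_P) = R_f + β_P × MRP = 4.99% + 1.0480 × 5.58% = 10.84%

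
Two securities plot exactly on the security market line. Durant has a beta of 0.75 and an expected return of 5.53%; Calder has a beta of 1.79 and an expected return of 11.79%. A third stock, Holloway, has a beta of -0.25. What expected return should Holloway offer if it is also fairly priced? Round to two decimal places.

MRP (SML slope) = (11.79% − 5.53%) / (1.79 − 0.75) = 6.26% / 1.04 = 6.0192%
R_f (intercept) = 5.53% − 0.75 × 6.0192% = 1.0156%
E(R_Holloway) = R_f + β × MRP = 1.0156% + -0.25 × 6.0192% = -0.49%

-0.49%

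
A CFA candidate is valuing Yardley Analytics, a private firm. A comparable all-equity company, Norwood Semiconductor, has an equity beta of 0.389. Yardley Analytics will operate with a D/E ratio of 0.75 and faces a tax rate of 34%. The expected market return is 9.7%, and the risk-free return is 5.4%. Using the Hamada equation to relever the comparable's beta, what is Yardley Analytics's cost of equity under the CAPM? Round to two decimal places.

7.90%

β_L = β_U × [1 + (1 − t)(D/E)] = 0.389 × [1 + (1 − 0.34) × 0.75]
    = 0.389 × [1 + 0.66 × 0.75] = 0.389 × 1.4950 = 0.5816
MRP = 9.7% − 5.4% = 4.30%
E(R) = R_f + β_L × MRP = 5.4% + 0.5816 × 4.3% = 7.90%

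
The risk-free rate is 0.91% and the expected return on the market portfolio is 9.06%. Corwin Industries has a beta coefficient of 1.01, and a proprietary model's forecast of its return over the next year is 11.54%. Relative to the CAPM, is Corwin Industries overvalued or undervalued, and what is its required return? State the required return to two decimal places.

MRP = 9.06% − 0.91% = 8.15%
Required return = R_f + β·MRP = 0.91% + 1.01 × 8.15% = 9.14%
Forecast 11.54% > required 9.14% → the stock plots above the SML → undervalued.

Undervalued; required return 9.14%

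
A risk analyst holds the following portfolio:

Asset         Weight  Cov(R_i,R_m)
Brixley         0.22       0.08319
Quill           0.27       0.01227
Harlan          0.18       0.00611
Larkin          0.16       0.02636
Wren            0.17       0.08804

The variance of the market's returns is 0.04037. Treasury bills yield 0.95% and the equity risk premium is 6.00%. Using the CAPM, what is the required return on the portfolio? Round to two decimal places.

7.18%

β_Brixley = 0.08319 / 0.04037 = 2.0607
β_Quill = 0.01227 / 0.04037 = 0.3039
β_Harlan = 0.00611 / 0.04037 = 0.1514
β_Larkin = 0.02636 / 0.04037 = 0.6530
β_Wren = 0.08804 / 0.04037 = 2.1808
β_P = Σ w_i β_i = 0.22×2.0607 + 0.27×0.3039 + 0.18×0.1514 + 0.16×0.6530 + 0.17×2.1808 = 1.0379
E(R_P) = R_f + β_P × MRP = 0.95% + 1.0379 × 6.00% = 7.18%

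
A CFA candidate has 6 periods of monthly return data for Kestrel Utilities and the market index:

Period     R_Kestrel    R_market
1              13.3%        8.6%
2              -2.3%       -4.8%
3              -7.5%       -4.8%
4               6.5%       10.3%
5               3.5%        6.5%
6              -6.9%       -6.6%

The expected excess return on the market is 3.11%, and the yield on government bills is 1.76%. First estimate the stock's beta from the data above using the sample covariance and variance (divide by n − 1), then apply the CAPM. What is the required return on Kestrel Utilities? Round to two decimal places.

4.75%

Mean R_i = (13.3 − 2.3 − 7.5 + 6.5 + 3.5 − 6.9) / 6 = 1.1000%
Mean R_m = (8.6 − 4.8 − 4.8 + 10.3 + 6.5 − 6.6) / 6 = 1.5333%
Σ(R_i − R̄_i)(R_m − R̄_m) = 286.5400  ⇒  Cov = 286.5400 / 5 = 57.3080
Σ(R_m − R̄_m)² = 297.8333  ⇒  Var(R_m) = 297.8333 / 5 = 59.5667
β = Cov / Var(R_m) = 57.3080 / 59.5667 = 0.9621
E(R) = R_f + β × MRP = 1.76% + 0.9621 × 3.11% = 4.75%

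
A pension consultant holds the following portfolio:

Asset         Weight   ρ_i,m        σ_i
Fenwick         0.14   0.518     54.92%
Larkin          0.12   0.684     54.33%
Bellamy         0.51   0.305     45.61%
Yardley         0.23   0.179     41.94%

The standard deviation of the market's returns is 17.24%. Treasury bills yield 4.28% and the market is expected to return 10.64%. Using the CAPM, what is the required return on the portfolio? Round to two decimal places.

10.65%

β_Fenwick = 0.518 × 54.92% / 17.24% = 1.6501
β_Larkin = 0.684 × 54.33% / 17.24% = 2.1556
β_Bellamy = 0.305 × 45.61% / 17.24% = 0.8069
β_Yardley = 0.179 × 41.94% / 17.24% = 0.4355
β_P = Σ w_i β_i = 0.14×1.6501 + 0.12×2.1556 + 0.51×0.8069 + 0.23×0.4355 = 1.0014
MRP = 10.64% − 4.28% = 6.36%
E(R_P) = R_f + β_P × MRP = 4.28% + 1.0014 × 6.36% = 10.65%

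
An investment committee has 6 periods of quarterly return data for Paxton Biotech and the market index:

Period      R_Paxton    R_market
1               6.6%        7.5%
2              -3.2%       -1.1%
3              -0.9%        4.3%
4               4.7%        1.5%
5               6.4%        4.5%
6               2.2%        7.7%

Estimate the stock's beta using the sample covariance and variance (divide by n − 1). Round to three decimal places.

0.644

Mean R_i = (6.6 − 3.2 − 0.9 + 4.7 + 6.4 + 2.2) / 6 = 2.6333%
Mean R_m = (7.5 − 1.1 + 4.3 + 1.5 + 4.5 + 7.7) / 6 = 4.0667%
Σ(R_i − R̄_i)(R_m − R̄_m) = 37.6867  ⇒  Cov = 37.6867 / 5 = 7.5373
Σ(R_m − R̄_m)² = 58.5133  ⇒  Var(R_m) = 58.5133 / 5 = 11.7027
β = Cov / Var(R_m) = 7.5373 / 11.7027 = 0.6441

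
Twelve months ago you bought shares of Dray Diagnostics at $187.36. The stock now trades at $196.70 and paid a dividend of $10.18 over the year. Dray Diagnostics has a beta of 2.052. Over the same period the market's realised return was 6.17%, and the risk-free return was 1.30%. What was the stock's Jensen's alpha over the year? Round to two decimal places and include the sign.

Realised HPR = (P1 + D1 − P0) / P0 = (196.70 + 10.18 − 187.36) / 187.36 = 19.52 / 187.36 = 10.4184%
MRP = 6.17% − 1.30% = 4.87%
CAPM required = R_f + β·MRP = 1.30% + 2.052 × 4.87% = 11.29324%
α = realised − required = 10.4184% − 11.29324% = -0.87%

-0.87%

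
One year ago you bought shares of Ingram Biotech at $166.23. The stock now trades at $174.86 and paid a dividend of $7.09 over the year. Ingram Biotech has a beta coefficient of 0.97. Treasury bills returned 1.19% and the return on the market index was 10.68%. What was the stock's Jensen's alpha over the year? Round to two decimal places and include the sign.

Realised HPR = (P1 + D1 − P0) / P0 = (174.86 + 7.09 − 166.23) / 166.23 = 15.72 / 166.23 = 9.4568%
MRP = 10.68% − 1.19% = 9.49%
CAPM required = R_f + β·MRP = 1.19% + 0.97 × 9.49% = 10.3953%
α = realised − required = 9.4568% − 10.3953% = -0.94%

-0.94%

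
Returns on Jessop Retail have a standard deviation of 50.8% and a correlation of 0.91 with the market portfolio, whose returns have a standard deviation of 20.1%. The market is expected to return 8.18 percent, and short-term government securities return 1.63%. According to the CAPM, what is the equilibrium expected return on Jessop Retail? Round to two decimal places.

16.69%

β = ρ × σ_i / σ_m = 0.91 × 50.8% / 20.1% = 2.2999
MRP = 8.18% − 1.63% = 6.55%
E(R) = 1.63% + 2.2999 × 6.55% = 16.69%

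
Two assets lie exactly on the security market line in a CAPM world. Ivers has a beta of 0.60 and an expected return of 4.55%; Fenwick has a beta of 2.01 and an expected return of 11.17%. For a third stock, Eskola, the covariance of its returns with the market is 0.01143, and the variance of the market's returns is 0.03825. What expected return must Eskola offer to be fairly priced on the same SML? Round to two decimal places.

MRP = (11.17% − 4.55%) / (2.01 − 0.60) = 4.6950%
R_f = 4.55% − 0.60 × 4.6950% = 1.7330%
β_Eskola = Cov / Var(R_m) = 0.01143 / 0.03825 = 0.2988
E(R_Eskola) = R_f + β × MRP = 1.7330% + 0.2988 × 4.6950% = 3.14%

3.14%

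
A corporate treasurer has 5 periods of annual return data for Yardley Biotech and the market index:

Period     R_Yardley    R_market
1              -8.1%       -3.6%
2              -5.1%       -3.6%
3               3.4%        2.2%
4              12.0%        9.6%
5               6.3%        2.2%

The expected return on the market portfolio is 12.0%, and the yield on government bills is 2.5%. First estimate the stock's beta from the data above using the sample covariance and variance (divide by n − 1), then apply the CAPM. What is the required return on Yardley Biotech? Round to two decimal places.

Mean R_i = (-8.1 − 5.1 + 3.4 + 12.0 + 6.3) / 5 = 1.7000%
Mean R_m = (-3.6 − 3.6 + 2.2 + 9.6 + 2.2) / 5 = 1.3600%
Σ(R_i − R̄_i)(R_m − R̄_m) = 172.5000  ⇒  Cov = 172.5000 / 4 = 43.1250
Σ(R_m − R̄_m)² = 118.5120  ⇒  Var(R_m) = 118.5120 / 4 = 29.6280
β = Cov / Var(R_m) = 43.1250 / 29.6280 = 1.4555
MRP = 12.0% − 2.5% = 9.50%
E(R) = R_f + β × MRP = 2.5% + 1.4555 × 9.5% = 16.33%

16.33%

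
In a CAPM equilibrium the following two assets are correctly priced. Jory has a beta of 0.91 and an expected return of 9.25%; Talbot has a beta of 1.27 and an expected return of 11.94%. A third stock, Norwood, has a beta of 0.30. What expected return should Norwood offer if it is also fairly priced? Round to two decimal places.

MRP (SML slope) = (11.94% − 9.25%) / (1.27 − 0.91) = 2.69% / 0.36 = 7.4722%
R_f (intercept) = 9.25% − 0.91 × 7.4722% = 2.4503%
E(R_Norwood) = R_f + β × MRP = 2.4503% + 0.30 × 7.4722% = 4.69%

4.69%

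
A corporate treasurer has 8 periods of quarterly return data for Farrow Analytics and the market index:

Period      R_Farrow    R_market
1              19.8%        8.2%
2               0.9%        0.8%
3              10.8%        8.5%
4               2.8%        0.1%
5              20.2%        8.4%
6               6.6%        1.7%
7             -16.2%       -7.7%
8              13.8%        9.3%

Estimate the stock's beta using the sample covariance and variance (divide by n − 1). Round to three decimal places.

1.881

Mean R_i = (19.8 + 0.9 + 10.8 + 2.8 + 20.2 + 6.6 − 16.2 + 13.8) / 8 = 7.3375%
Mean R_m = (8.2 + 0.8 + 8.5 + 0.1 + 8.4 + 1.7 − 7.7 + 9.3) / 8 = 3.6625%
Σ(R_i − R̄_i)(R_m − R̄_m) = 474.1513  ⇒  Cov = 474.1513 / 7 = 67.7359
Σ(R_m − R̄_m)² = 252.0588  ⇒  Var(R_m) = 252.0588 / 7 = 36.0084
β = Cov / Var(R_m) = 67.7359 / 36.0084 = 1.8811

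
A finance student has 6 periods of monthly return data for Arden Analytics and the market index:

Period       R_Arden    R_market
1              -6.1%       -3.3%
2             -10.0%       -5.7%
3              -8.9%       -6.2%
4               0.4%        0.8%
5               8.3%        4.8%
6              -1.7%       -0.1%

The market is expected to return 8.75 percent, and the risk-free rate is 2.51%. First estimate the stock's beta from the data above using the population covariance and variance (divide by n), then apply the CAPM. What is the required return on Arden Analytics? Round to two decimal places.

12.48%

Mean R_i = (-6.1 − 10.0 − 8.9 + 0.4 + 8.3 − 1.7) / 6 = -3.0000%
Mean R_m = (-3.3 − 5.7 − 6.2 + 0.8 + 4.8 − 0.1) / 6 = -1.6167%
Σ(R_i − R̄_i)(R_m − R̄_m) = 143.5400  ⇒  Cov = 143.5400 / 6 = 23.9233
Σ(R_m − R̄_m)² = 89.8283  ⇒  Var(R_m) = 89.8283 / 6 = 14.9714
β = Cov / Var(R_m) = 23.9233 / 14.9714 = 1.5979
MRP = 8.75% − 2.51% = 6.24%
E(R) = R_f + β × MRP = 2.51% + 1.5979 × 6.24% = 12.48%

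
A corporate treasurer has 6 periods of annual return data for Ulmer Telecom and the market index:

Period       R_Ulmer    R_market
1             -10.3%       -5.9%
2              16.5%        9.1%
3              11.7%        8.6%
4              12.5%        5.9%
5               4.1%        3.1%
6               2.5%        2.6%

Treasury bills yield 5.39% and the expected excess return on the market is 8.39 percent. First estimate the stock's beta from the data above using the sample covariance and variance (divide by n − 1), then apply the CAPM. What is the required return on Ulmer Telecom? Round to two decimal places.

19.80%

Mean R_i = (-10.3 + 16.5 + 11.7 + 12.5 + 4.1 + 2.5) / 6 = 6.1667%
Mean R_m = (-5.9 + 9.1 + 8.6 + 5.9 + 3.1 + 2.6) / 6 = 3.9000%
Σ(R_i − R̄_i)(R_m − R̄_m) = 260.2000  ⇒  Cov = 260.2000 / 5 = 52.0400
Σ(R_m − R̄_m)² = 151.5000  ⇒  Var(R_m) = 151.5000 / 5 = 30.3000
β = Cov / Var(R_m) = 52.0400 / 30.3000 = 1.7175
E(R) = R_f + β × MRP = 5.39% + 1.7175 × 8.39% = 19.80%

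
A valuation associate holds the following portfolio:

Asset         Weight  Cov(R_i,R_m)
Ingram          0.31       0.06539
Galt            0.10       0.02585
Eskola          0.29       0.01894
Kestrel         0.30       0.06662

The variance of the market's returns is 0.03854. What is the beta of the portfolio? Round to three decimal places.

1.254

β_Ingram = 0.06539 / 0.03854 = 1.6967
β_Galt = 0.02585 / 0.03854 = 0.6707
β_Eskola = 0.01894 / 0.03854 = 0.4914
β_Kestrel = 0.06662 / 0.03854 = 1.7286
β_P = Σ w_i β_i = 0.31×1.6967 + 0.10×0.6707 + 0.29×0.4914 + 0.30×1.7286 = 1.2541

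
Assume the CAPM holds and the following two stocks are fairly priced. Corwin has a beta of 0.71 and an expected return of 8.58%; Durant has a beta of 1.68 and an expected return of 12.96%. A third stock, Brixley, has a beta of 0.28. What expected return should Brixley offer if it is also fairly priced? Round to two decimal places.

6.64%

MRP (SML slope) = (12.96% − 8.58%) / (1.68 − 0.71) = 4.38% / 0.97 = 4.5155%
R_f (intercept) = 8.58% − 0.71 × 4.5155% = 5.3740%
E(R_Brixley) = R_f + β × MRP = 5.3740% + 0.28 × 4.5155% = 6.64%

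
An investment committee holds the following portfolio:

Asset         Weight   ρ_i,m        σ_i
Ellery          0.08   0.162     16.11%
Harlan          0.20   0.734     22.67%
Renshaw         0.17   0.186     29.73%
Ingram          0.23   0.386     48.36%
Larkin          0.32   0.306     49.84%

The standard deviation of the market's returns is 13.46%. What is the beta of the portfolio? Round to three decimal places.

1.014

β_Ellery = 0.162 × 16.11% / 13.46% = 0.1939
β_Harlan = 0.734 × 22.67% / 13.46% = 1.2362
β_Renshaw = 0.186 × 29.73% / 13.46% = 0.4108
β_Ingram = 0.386 × 48.36% / 13.46% = 1.3868
β_Larkin = 0.306 × 49.84% / 13.46% = 1.1331
β_P = Σ w_i β_i = 0.08×0.1939 + 0.20×1.2362 + 0.17×0.4108 + 0.23×1.3868 + 0.32×1.1331 = 1.0141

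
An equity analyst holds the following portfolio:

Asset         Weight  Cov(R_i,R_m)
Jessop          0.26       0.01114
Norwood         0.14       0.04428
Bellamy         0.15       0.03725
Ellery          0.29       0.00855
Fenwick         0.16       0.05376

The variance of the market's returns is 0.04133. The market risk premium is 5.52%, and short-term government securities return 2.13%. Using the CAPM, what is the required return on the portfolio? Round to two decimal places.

β_Jessop = 0.01114 / 0.04133 = 0.2695
β_Norwood = 0.04428 / 0.04133 = 1.0714
β_Bellamy = 0.03725 / 0.04133 = 0.9013
β_Ellery = 0.00855 / 0.04133 = 0.2069
β_Fenwick = 0.05376 / 0.04133 = 1.3008
β_P = Σ w_i β_i = 0.26×0.2695 + 0.14×1.0714 + 0.15×0.9013 + 0.29×0.2069 + 0.16×1.3008 = 0.6234
E(R_P) = R_f + β_P × MRP = 2.13% + 0.6234 × 5.52% = 5.57%

5.57%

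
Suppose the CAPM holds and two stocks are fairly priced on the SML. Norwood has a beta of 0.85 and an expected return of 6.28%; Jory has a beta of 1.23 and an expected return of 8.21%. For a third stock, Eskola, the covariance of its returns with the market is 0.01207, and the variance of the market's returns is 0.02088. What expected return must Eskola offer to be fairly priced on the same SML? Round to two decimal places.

4.90%

MRP = (8.21% − 6.28%) / (1.23 − 0.85) = 5.0789%
R_f = 6.28% − 0.85 × 5.0789% = 1.9629%
β_Eskola = Cov / Var(R_m) = 0.01207 / 0.02088 = 0.5781
E(R_Eskola) = R_f + β × MRP = 1.9629% + 0.5781 × 5.0789% = 4.90%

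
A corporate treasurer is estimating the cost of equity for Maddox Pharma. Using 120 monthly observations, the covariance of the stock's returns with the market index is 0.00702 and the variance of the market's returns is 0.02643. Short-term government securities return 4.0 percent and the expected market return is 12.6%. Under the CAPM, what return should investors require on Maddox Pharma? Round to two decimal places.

β = Cov(R_i, R_m) / Var(R_m) = 0.00702 / 0.02643 = 0.2656
MRP = 12.6% − 4.0% = 8.60%
E(R) = R_f + β × MRP = 4.0% + 0.2656 × 8.6% = 6.28%

6.28%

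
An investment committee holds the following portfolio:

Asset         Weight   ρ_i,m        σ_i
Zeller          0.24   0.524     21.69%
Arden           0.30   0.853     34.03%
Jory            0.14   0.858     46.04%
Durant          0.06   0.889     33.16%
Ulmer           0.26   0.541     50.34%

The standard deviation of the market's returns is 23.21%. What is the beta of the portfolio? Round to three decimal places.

β_Zeller = 0.524 × 21.69% / 23.21% = 0.4897
β_Arden = 0.853 × 34.03% / 23.21% = 1.2507
β_Jory = 0.858 × 46.04% / 23.21% = 1.7020
β_Durant = 0.889 × 33.16% / 23.21% = 1.2701
β_Ulmer = 0.541 × 50.34% / 23.21% = 1.1734
β_P = Σ w_i β_i = 0.24×0.4897 + 0.30×1.2507 + 0.14×1.7020 + 0.06×1.2701 + 0.26×1.1734 = 1.1123

1.112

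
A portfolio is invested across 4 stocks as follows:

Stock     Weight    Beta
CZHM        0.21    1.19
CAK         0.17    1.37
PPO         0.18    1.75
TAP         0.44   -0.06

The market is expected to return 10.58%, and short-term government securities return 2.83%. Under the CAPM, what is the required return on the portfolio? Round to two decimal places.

β_P = Σ w_i β_i = 0.21×1.19 + 0.17×1.37 + 0.18×1.75 + 0.44×-0.06 = 0.7714
MRP = 10.58% − 2.83% = 7.75%
E(R_P) = R_f + β_P × MRP = 2.83% + 0.7714 × 7.75% = 8.81%

8.81%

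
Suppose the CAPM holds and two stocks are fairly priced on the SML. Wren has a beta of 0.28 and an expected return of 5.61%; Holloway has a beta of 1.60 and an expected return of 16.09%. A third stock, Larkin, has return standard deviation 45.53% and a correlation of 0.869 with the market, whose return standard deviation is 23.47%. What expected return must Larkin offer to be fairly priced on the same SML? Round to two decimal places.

MRP = (16.09% − 5.61%) / (1.60 − 0.28) = 7.9394%
R_f = 5.61% − 0.28 × 7.9394% = 3.3870%
β_Larkin = ρ·σ_i/σ_m = 0.869 × 45.53 / 23.47 = 1.6858
E(R_Larkin) = R_f + β × MRP = 3.3870% + 1.6858 × 7.9394% = 16.77%

16.77%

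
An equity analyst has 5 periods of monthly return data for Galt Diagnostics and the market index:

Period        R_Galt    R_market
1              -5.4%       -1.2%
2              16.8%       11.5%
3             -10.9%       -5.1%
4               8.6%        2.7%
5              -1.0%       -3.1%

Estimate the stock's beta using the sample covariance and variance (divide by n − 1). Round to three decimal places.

1.592

Mean R_i = (-5.4 + 16.8 − 10.9 + 8.6 − 1.0) / 5 = 1.6200%
Mean R_m = (-1.2 + 11.5 − 5.1 + 2.7 − 3.1) / 5 = 0.9600%
Σ(R_i − R̄_i)(R_m − R̄_m) = 273.8140  ⇒  Cov = 273.8140 / 4 = 68.4535
Σ(R_m − R̄_m)² = 171.9920  ⇒  Var(R_m) = 171.9920 / 4 = 42.9980
β = Cov / Var(R_m) = 68.4535 / 42.9980 = 1.5920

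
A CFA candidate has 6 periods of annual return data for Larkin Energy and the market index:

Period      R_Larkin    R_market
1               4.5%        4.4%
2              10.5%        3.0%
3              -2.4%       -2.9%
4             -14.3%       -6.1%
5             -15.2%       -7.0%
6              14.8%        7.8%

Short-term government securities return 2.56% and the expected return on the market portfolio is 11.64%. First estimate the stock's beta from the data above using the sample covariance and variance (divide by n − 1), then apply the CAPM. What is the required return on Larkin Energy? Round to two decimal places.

Mean R_i = (4.5 + 10.5 − 2.4 − 14.3 − 15.2 + 14.8) / 6 = -0.3500%
Mean R_m = (4.4 + 3.0 − 2.9 − 6.1 − 7.0 + 7.8) / 6 = -0.1333%
Σ(R_i − R̄_i)(R_m − R̄_m) = 367.0500  ⇒  Cov = 367.0500 / 5 = 73.4100
Σ(R_m − R̄_m)² = 183.7133  ⇒  Var(R_m) = 183.7133 / 5 = 36.7427
β = Cov / Var(R_m) = 73.4100 / 36.7427 = 1.9979
MRP = 11.64% − 2.56% = 9.08%
E(R) = R_f + β × MRP = 2.56% + 1.9979 × 9.08% = 20.70%

20.70%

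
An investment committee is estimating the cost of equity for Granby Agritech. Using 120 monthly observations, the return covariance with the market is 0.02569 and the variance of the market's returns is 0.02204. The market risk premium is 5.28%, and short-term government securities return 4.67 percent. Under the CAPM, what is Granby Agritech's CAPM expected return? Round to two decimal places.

10.82%

β = Cov(R_i, R_m) / Var(R_m) = 0.02569 / 0.02204 = 1.1656
E(R) = R_f + β × MRP = 4.67% + 1.1656 × 5.28% = 10.82%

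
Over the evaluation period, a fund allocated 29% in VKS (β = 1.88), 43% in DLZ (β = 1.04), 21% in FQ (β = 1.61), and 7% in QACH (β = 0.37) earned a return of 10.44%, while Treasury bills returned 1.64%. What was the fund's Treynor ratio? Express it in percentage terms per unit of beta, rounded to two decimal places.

β_P = 0.29×1.88 + 0.43×1.04 + 0.21×1.61 + 0.07×0.37 = 1.3564
Treynor = (R_P − R_f) / β_P = (10.44% − 1.64%) / 1.3564 = 8.80% / 1.3564 = 6.49%

6.49%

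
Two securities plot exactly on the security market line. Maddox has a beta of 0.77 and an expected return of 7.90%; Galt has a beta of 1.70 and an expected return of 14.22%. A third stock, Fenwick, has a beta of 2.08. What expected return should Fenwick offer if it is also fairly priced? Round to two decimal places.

16.80%

MRP (SML slope) = (14.22% − 7.90%) / (1.70 − 0.77) = 6.32% / 0.93 = 6.7957%
R_f (intercept) = 7.90% − 0.77 × 6.7957% = 2.6673%
E(R_Fenwick) = R_f + β × MRP = 2.6673% + 2.08 × 6.7957% = 16.80%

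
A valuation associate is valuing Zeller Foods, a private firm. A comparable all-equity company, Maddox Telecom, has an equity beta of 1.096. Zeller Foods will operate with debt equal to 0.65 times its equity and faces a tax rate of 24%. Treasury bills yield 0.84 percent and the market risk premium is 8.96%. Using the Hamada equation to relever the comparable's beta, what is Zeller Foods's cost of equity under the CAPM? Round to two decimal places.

β_L = β_U × [1 + (1 − t)(D/E)] = 1.096 × [1 + (1 − 0.24) × 0.65]
    = 1.096 × [1 + 0.76 × 0.65] = 1.096 × 1.4940 = 1.6374
E(R) = R_f + β_L × MRP = 0.84% + 1.6374 × 8.96% = 15.51%

15.51%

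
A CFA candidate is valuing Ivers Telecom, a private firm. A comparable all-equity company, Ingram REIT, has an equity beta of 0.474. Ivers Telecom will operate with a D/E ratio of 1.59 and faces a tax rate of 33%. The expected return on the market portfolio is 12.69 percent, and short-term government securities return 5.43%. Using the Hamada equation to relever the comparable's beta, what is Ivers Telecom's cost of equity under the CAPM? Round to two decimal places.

β_L = β_U × [1 + (1 − t)(D/E)] = 0.474 × [1 + (1 − 0.33) × 1.59]
    = 0.474 × [1 + 0.67 × 1.59] = 0.474 × 2.0653 = 0.9790
MRP = 12.69% − 5.43% = 7.26%
E(R) = R_f + β_L × MRP = 5.43% + 0.9790 × 7.26% = 12.54%

12.54%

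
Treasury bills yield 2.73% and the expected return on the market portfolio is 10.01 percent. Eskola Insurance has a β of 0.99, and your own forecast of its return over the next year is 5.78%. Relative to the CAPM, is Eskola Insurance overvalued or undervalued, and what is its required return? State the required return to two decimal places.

Overvalued; required return 9.94%

MRP = 10.01% − 2.73% = 7.28%
Required return = R_f + β·MRP = 2.73% + 0.99 × 7.28% = 9.94%
Forecast 5.78% < required 9.94% → the stock plots below the SML → overvalued.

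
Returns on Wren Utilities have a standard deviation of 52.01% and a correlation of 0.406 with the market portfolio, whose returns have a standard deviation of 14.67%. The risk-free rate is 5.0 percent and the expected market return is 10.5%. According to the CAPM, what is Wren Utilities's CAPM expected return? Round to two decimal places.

12.92%

β = ρ × σ_i / σ_m = 0.406 × 52.01% / 14.67% = 1.4394
MRP = 10.5% − 5.0% = 5.50%
E(R) = 5.0% + 1.4394 × 5.5% = 12.92%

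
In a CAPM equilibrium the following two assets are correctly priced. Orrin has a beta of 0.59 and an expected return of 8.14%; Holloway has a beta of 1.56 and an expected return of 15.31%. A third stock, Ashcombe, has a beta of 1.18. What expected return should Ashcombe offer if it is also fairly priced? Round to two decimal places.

12.50%

MRP (SML slope) = (15.31% − 8.14%) / (1.56 − 0.59) = 7.17% / 0.97 = 7.3918%
R_f (intercept) = 8.14% − 0.59 × 7.3918% = 3.7788%
E(R_Ashcombe) = R_f + β × MRP = 3.7788% + 1.18 × 7.3918% = 12.50%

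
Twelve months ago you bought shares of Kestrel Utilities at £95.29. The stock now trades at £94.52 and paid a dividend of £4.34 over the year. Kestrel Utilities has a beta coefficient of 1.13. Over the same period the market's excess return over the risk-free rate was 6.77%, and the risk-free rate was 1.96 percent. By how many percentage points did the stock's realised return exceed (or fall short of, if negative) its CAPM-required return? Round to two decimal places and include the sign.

-5.86%

Realised HPR = (P1 + D1 − P0) / P0 = (94.52 + 4.34 − 95.29) / 95.29 = 3.57 / 95.29 = 3.7465%
CAPM required = R_f + β·MRP = 1.96% + 1.13 × 6.77% = 9.6101%
α = realised − required = 3.7465% − 9.6101% = -5.86%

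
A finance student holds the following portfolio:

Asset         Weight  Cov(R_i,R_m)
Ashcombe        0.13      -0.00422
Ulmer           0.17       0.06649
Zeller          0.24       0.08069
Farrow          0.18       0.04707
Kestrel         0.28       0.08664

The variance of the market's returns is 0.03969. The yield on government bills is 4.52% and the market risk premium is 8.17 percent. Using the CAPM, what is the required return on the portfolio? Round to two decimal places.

17.46%

β_Ashcombe = -0.00422 / 0.03969 = -0.1063
β_Ulmer = 0.06649 / 0.03969 = 1.6752
β_Zeller = 0.08069 / 0.03969 = 2.0330
β_Farrow = 0.04707 / 0.03969 = 1.1859
β_Kestrel = 0.08664 / 0.03969 = 2.1829
β_P = Σ w_i β_i = 0.13×-0.1063 + 0.17×1.6752 + 0.24×2.0330 + 0.18×1.1859 + 0.28×2.1829 = 1.5836
E(R_P) = R_f + β_P × MRP = 4.52% + 1.5836 × 8.17% = 17.46%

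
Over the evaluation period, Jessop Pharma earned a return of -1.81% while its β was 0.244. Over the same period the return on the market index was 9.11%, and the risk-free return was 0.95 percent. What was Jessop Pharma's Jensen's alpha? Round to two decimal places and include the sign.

Market excess return = 9.11% − 0.95% = 8.16%
CAPM benchmark = R_f + β(R_m − R_f) = 0.95% + 0.244 × 8.16% = 2.94104%
α = actual − benchmark = -1.81% − 2.94104% = -4.75%

-4.75%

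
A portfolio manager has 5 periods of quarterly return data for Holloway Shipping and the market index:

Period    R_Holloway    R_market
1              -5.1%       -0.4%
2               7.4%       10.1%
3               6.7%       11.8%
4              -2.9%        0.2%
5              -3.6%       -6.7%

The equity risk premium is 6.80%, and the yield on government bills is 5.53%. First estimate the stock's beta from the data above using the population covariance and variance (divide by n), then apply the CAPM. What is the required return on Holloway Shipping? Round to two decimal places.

Mean R_i = (-5.1 + 7.4 + 6.7 − 2.9 − 3.6) / 5 = 0.5000%
Mean R_m = (-0.4 + 10.1 + 11.8 + 0.2 − 6.7) / 5 = 3.0000%
Σ(R_i − R̄_i)(R_m − R̄_m) = 171.8800  ⇒  Cov = 171.8800 / 5 = 34.3760
Σ(R_m − R̄_m)² = 241.3400  ⇒  Var(R_m) = 241.3400 / 5 = 48.2680
β = Cov / Var(R_m) = 34.3760 / 48.2680 = 0.7122
E(R) = R_f + β × MRP = 5.53% + 0.7122 × 6.80% = 10.37%

10.37%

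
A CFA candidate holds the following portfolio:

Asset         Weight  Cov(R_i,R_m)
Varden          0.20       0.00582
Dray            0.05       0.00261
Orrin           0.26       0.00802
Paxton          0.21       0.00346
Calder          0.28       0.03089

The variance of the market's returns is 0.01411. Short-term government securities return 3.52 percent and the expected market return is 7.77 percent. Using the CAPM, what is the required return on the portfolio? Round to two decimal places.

β_Varden = 0.00582 / 0.01411 = 0.4125
β_Dray = 0.00261 / 0.01411 = 0.1850
β_Orrin = 0.00802 / 0.01411 = 0.5684
β_Paxton = 0.00346 / 0.01411 = 0.2452
β_Calder = 0.03089 / 0.01411 = 2.1892
β_P = Σ w_i β_i = 0.20×0.4125 + 0.05×0.1850 + 0.26×0.5684 + 0.21×0.2452 + 0.28×2.1892 = 0.9040
MRP = 7.77% − 3.52% = 4.25%
E(R_P) = R_f + β_P × MRP = 3.52% + 0.9040 × 4.25% = 7.36%

7.36%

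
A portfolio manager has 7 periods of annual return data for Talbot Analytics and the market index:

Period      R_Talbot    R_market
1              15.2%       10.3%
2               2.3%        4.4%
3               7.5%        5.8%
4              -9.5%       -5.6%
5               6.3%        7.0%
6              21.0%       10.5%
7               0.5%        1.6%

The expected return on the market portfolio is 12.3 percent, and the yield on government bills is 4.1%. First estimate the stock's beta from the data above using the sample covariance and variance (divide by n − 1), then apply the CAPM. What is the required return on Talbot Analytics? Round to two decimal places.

Mean R_i = (15.2 + 2.3 + 7.5 − 9.5 + 6.3 + 21.0 + 0.5) / 7 = 6.1857%
Mean R_m = (10.3 + 4.4 + 5.8 − 5.6 + 7.0 + 10.5 + 1.6) / 7 = 4.8571%
Σ(R_i − R̄_i)(R_m − R̄_m) = 318.4657  ⇒  Cov = 318.4657 / 6 = 53.0776
Σ(R_m − R̄_m)² = 187.1171  ⇒  Var(R_m) = 187.1171 / 6 = 31.1862
β = Cov / Var(R_m) = 53.0776 / 31.1862 = 1.7020
MRP = 12.3% − 4.1% = 8.20%
E(R) = R_f + β × MRP = 4.1% + 1.7020 × 8.2% = 18.06%

18.06%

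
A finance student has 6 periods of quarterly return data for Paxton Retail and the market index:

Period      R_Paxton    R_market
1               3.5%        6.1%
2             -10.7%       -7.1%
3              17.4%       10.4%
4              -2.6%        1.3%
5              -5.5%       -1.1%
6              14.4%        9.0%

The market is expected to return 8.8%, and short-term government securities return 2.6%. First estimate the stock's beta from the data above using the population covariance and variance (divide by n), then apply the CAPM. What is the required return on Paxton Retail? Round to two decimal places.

Mean R_i = (3.5 − 10.7 + 17.4 − 2.6 − 5.5 + 14.4) / 6 = 2.7500%
Mean R_m = (6.1 − 7.1 + 10.4 + 1.3 − 1.1 + 9.0) / 6 = 3.1000%
Σ(R_i − R̄_i)(R_m − R̄_m) = 359.4000  ⇒  Cov = 359.4000 / 6 = 59.9000
Σ(R_m − R̄_m)² = 222.0200  ⇒  Var(R_m) = 222.0200 / 6 = 37.0033
β = Cov / Var(R_m) = 59.9000 / 37.0033 = 1.6188
MRP = 8.8% − 2.6% = 6.20%
E(R) = R_f + β × MRP = 2.6% + 1.6188 × 6.2% = 12.64%

12.64%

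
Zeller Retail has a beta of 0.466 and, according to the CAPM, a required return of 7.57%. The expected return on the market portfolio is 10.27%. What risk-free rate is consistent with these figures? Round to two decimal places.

5.21%

E(R) = R_f + β(E(R_m) − R_f) = R_f(1 − β) + β·E(R_m)
7.57% = R_f × (1 − 0.466) + 0.466 × 10.27%
7.57% = R_f × 0.534 + 4.78582%
R_f = (7.57% − 4.78582%) / 0.534 = 5.21%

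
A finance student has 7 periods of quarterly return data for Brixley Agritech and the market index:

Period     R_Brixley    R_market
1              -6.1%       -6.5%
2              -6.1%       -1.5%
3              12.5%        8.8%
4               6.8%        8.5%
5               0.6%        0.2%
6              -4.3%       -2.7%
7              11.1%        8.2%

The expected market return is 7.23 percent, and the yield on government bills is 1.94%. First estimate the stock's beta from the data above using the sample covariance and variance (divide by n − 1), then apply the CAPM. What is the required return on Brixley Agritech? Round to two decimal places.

8.38%

Mean R_i = (-6.1 − 6.1 + 12.5 + 6.8 + 0.6 − 4.3 + 11.1) / 7 = 2.0714%
Mean R_m = (-6.5 − 1.5 + 8.8 + 8.5 + 0.2 − 2.7 + 8.2) / 7 = 2.1429%
Σ(R_i − R̄_i)(R_m − R̄_m) = 288.2786  ⇒  Cov = 288.2786 / 6 = 48.0464
Σ(R_m − R̄_m)² = 236.6171  ⇒  Var(R_m) = 236.6171 / 6 = 39.4362
β = Cov / Var(R_m) = 48.0464 / 39.4362 = 1.2183
MRP = 7.23% − 1.94% = 5.29%
E(R) = R_f + β × MRP = 1.94% + 1.2183 × 5.29% = 8.38%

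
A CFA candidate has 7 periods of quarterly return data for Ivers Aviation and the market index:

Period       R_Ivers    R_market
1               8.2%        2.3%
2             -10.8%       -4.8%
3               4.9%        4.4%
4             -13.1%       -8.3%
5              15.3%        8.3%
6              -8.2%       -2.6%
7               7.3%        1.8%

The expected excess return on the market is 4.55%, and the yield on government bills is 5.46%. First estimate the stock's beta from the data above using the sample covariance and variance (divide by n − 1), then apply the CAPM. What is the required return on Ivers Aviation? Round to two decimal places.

Mean R_i = (8.2 − 10.8 + 4.9 − 13.1 + 15.3 − 8.2 + 7.3) / 7 = 0.5143%
Mean R_m = (2.3 − 4.8 + 4.4 − 8.3 + 8.3 − 2.6 + 1.8) / 7 = 0.1571%
Σ(R_i − R̄_i)(R_m − R̄_m) = 361.8743  ⇒  Cov = 361.8743 / 6 = 60.3124
Σ(R_m − R̄_m)² = 195.2971  ⇒  Var(R_m) = 195.2971 / 6 = 32.5495
β = Cov / Var(R_m) = 60.3124 / 32.5495 = 1.8529
E(R) = R_f + β × MRP = 5.46% + 1.8529 × 4.55% = 13.89%

13.89%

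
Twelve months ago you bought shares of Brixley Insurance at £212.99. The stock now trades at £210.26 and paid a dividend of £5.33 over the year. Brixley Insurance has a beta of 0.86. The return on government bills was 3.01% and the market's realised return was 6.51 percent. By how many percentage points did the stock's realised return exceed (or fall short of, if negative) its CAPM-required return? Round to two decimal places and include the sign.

-4.80%

Realised HPR = (P1 + D1 − P0) / P0 = (210.26 + 5.33 − 212.99) / 212.99 = 2.60 / 212.99 = 1.2207%
MRP = 6.51% − 3.01% = 3.50%
CAPM required = R_f + β·MRP = 3.01% + 0.86 × 3.50% = 6.0200%
α = realised − required = 1.2207% − 6.0200% = -4.80%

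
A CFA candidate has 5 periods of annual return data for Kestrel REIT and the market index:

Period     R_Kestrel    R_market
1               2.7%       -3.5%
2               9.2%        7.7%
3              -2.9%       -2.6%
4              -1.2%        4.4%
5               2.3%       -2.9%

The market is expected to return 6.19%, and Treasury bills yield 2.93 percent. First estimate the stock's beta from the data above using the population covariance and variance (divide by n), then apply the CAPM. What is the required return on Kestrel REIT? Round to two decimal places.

Mean R_i = (2.7 + 9.2 − 2.9 − 1.2 + 2.3) / 5 = 2.0200%
Mean R_m = (-3.5 + 7.7 − 2.6 + 4.4 − 2.9) / 5 = 0.6200%
Σ(R_i − R̄_i)(R_m − R̄_m) = 50.7180  ⇒  Cov = 50.7180 / 5 = 10.1436
Σ(R_m − R̄_m)² = 104.1480  ⇒  Var(R_m) = 104.1480 / 5 = 20.8296
β = Cov / Var(R_m) = 10.1436 / 20.8296 = 0.4870
MRP = 6.19% − 2.93% = 3.26%
E(R) = R_f + β × MRP = 2.93% + 0.4870 × 3.26% = 4.52%

4.52%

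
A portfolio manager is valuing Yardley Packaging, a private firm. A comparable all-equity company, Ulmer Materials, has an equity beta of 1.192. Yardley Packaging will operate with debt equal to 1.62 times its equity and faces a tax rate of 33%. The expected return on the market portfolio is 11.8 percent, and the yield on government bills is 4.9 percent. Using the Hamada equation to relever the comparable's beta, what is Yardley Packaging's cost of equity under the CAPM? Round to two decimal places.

22.05%

β_L = β_U × [1 + (1 − t)(D/E)] = 1.192 × [1 + (1 − 0.33) × 1.62]
    = 1.192 × [1 + 0.67 × 1.62] = 1.192 × 2.0854 = 2.4858
MRP = 11.8% − 4.9% = 6.90%
E(R) = R_f + β_L × MRP = 4.9% + 2.4858 × 6.9% = 22.05%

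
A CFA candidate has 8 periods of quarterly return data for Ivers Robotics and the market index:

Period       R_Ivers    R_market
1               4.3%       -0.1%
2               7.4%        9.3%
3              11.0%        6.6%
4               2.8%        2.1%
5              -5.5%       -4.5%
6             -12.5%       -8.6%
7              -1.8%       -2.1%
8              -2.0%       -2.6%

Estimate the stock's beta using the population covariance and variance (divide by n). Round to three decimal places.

1.201

Mean R_i = (4.3 + 7.4 + 11.0 + 2.8 − 5.5 − 12.5 − 1.8 − 2.0) / 8 = 0.4625%
Mean R_m = (-0.1 + 9.3 + 6.6 + 2.1 − 4.5 − 8.6 − 2.1 − 2.6) / 8 = 0.0125%
Σ(R_i − R̄_i)(R_m − R̄_m) = 288.0538  ⇒  Cov = 288.0538 / 8 = 36.0067
Σ(R_m − R̄_m)² = 239.8488  ⇒  Var(R_m) = 239.8488 / 8 = 29.9811
β = Cov / Var(R_m) = 36.0067 / 29.9811 = 1.2010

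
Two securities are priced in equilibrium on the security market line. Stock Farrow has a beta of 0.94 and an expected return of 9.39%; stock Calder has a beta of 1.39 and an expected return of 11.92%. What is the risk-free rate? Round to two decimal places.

Both satisfy E(R) = R_f + β·MRP, so the slope of the SML is
MRP = (11.92% − 9.39%) / (1.39 − 0.94) = 2.53% / 0.45 = 5.6222%
R_f = E(R_Farrow) − β_Farrow·MRP = 9.39% − 0.94 × 5.6222% = 4.1051%

4.11%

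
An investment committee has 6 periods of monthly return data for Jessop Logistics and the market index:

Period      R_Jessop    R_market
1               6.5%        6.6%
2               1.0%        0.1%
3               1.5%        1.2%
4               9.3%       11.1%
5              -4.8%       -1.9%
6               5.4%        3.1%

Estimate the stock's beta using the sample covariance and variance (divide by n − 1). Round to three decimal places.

0.972

Mean R_i = (6.5 + 1.0 + 1.5 + 9.3 − 4.8 + 5.4) / 6 = 3.1500%
Mean R_m = (6.6 + 0.1 + 1.2 + 11.1 − 1.9 + 3.1) / 6 = 3.3667%
Σ(R_i − R̄_i)(R_m − R̄_m) = 110.2600  ⇒  Cov = 110.2600 / 5 = 22.0520
Σ(R_m − R̄_m)² = 113.4333  ⇒  Var(R_m) = 113.4333 / 5 = 22.6867
β = Cov / Var(R_m) = 22.0520 / 22.6867 = 0.9720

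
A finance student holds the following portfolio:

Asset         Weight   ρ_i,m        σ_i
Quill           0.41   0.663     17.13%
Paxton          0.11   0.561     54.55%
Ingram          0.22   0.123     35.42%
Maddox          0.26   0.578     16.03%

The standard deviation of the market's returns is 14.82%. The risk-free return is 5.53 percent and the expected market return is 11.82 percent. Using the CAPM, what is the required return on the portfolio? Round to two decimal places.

10.36%

β_Quill = 0.663 × 17.13% / 14.82% = 0.7663
β_Paxton = 0.561 × 54.55% / 14.82% = 2.0649
β_Ingram = 0.123 × 35.42% / 14.82% = 0.2940
β_Maddox = 0.578 × 16.03% / 14.82% = 0.6252
β_P = Σ w_i β_i = 0.41×0.7663 + 0.11×2.0649 + 0.22×0.2940 + 0.26×0.6252 = 0.7686
MRP = 11.82% − 5.53% = 6.29%
E(R_P) = R_f + β_P × MRP = 5.53% + 0.7686 × 6.29% = 10.36%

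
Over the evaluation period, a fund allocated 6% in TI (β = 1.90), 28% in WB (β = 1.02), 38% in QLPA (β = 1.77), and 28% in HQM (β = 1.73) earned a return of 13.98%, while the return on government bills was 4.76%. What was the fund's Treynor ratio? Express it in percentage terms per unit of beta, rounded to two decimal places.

β_P = 0.06×1.90 + 0.28×1.02 + 0.38×1.77 + 0.28×1.73 = 1.5566
Treynor = (R_P − R_f) / β_P = (13.98% − 4.76%) / 1.5566 = 9.22% / 1.5566 = 5.92%

5.92%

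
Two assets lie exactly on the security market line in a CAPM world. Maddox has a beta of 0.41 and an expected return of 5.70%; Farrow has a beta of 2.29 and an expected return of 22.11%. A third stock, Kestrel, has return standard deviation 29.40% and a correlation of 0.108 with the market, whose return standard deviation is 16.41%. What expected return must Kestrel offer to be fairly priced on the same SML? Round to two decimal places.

MRP = (22.11% − 5.70%) / (2.29 − 0.41) = 8.7287%
R_f = 5.70% − 0.41 × 8.7287% = 2.1212%
β_Kestrel = ρ·σ_i/σ_m = 0.108 × 29.40 / 16.41 = 0.1935
E(R_Kestrel) = R_f + β × MRP = 2.1212% + 0.1935 × 8.7287% = 3.81%

3.81%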